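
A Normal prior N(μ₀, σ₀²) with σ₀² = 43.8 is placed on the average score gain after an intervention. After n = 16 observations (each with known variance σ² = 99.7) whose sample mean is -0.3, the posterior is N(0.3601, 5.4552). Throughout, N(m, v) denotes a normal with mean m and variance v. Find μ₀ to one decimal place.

μ₀ = 5.0

The posterior mean is a precision-weighted average: μ_n = (τ₀μ₀ + τ_data·x̄)/(τ₀+τ_data), with τ₀=1/σ₀² and τ_data=n/σ².
Here τ₀ = 1/43.8 = 0.022831 and τ_data = 16/99.7 = 0.160481, so τ_n = 0.183312.
Rearranging for μ₀: μ₀ = (μ_n·τ_n − τ_data·x̄)/τ₀ = (0.3601·0.183312 − 0.160481·-0.3) / 0.022831 = 0.114155/0.022831 ≈ 5.0.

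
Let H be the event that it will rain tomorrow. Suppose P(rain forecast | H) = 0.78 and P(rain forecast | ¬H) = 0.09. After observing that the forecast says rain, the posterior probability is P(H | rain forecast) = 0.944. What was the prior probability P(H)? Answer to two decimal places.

P(H) = 0.66

Bayes' rule in odds form gives O(H|E) = O(H)·[P(E|H)/P(E|¬H)], hence O(H) = O(H|E)/LR.
Posterior odds = 0.944/(1−0.944) = 16.8571. LR = 0.78/0.09 = 8.6667.
Prior odds = 16.8571/8.6667 = 1.9450, so P(H) = 1.9450/(1+1.9450) ≈ 0.66.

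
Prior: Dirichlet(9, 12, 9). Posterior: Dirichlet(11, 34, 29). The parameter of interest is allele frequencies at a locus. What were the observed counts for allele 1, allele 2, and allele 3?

counts (2, 22, 20)

For a Dirichlet(α) prior with multinomial counts c, the posterior is Dirichlet(α + c) componentwise.
Counts are posterior − prior componentwise: 11−9=2, 34−12=22, 29−9=20.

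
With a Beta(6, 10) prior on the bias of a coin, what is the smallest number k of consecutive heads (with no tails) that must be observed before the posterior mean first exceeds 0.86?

k = 56

After k heads and 0 tails the posterior is Beta(6+k, 10), with mean (6+k)/(6+10+k).
Set (6+k)/(16+k) > 0.86 and solve: k > (0.86·16 − 6)/(1 − 0.86) = 55.429.
The smallest integer exceeding 55.429 is 56.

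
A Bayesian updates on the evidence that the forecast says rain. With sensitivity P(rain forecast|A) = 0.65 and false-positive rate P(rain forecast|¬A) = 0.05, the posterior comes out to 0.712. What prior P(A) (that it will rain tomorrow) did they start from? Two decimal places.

P(A) = 0.16

In odds form, posterior odds = prior odds × likelihood ratio, so prior odds = posterior odds ÷ LR.
Posterior odds = 0.712/(1−0.712) = 2.4722. LR = 0.65/0.05 = 13.0000.
Prior odds = 2.4722/13.0000 = 0.1902, so P(A) = 0.1902/(1+0.1902) ≈ 0.16.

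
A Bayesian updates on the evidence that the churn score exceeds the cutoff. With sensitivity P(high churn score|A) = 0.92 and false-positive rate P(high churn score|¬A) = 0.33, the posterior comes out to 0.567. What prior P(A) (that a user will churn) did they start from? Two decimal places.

P(A) = 0.32

In odds form, posterior odds = prior odds × likelihood ratio, so prior odds = posterior odds ÷ LR.
Posterior odds = 0.567/(1−0.567) = 1.3095. LR = 0.92/0.33 = 2.7879.
Prior odds = 1.3095/2.7879 = 0.4697, so P(A) = 0.4697/(1+0.4697) ≈ 0.32.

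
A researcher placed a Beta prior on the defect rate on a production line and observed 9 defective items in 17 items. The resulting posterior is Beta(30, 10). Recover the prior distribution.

A Beta(α, β) prior with s successes and f failures in binomial data gives a Beta(α+s, β+f) posterior.
Subtract the data counts: 30−9=21, 10−8=2.

Beta(21, 2)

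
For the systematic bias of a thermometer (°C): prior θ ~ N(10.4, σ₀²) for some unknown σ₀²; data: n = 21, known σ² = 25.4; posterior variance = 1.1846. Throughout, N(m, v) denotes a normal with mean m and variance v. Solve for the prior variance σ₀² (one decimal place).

σ₀² = 57.5

Posterior precision equals prior precision plus data precision: 1/σ_n² = 1/σ₀² + n/σ².
So 1/σ₀² = 1/1.1846 − 21/25.4 = 0.844167 − 0.826772 = 0.017395.
Hence σ₀² = 1/0.017395 ≈ 57.5.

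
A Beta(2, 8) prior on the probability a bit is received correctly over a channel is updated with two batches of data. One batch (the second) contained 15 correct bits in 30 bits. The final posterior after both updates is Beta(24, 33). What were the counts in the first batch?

Sequential conjugate updates are equivalent to a single update on the pooled data, so total successes = posterior α − prior α and total failures = posterior β − prior β.
Total across both batches: 24−2=22 correct bits, 33−8=25 errors.
Subtract the second batch: 22−15=7 correct bits and 25−15=10 errors.

7 correct bits and 10 errors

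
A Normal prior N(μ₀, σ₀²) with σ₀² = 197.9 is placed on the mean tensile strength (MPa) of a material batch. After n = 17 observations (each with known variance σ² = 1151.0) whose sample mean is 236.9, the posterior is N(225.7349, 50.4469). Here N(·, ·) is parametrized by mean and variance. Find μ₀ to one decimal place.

With known observation variance, the Normal–Normal posterior has precision τ_n = τ₀ + n/σ² and mean μ_n = (τ₀μ₀ + (n/σ²)x̄)/τ_n.
Here τ₀ = 1/197.9 = 0.005053 and τ_data = 17/1151.0 = 0.014770, so τ_n = 0.019823.
Rearranging for μ₀: μ₀ = (μ_n·τ_n − τ_data·x̄)/τ₀ = (225.7349·0.019823 − 0.014770·236.9) / 0.005053 = 0.975730/0.005053 ≈ 193.1.

μ₀ = 193.1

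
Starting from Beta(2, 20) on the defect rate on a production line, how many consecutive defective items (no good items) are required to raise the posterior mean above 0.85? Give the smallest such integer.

k = 112

After k defective items and 0 good items the posterior is Beta(2+k, 20), with mean (2+k)/(2+20+k).
Set (2+k)/(22+k) > 0.85 and solve: k > (0.85·22 − 2)/(1 − 0.85) = 111.333.
The smallest integer exceeding 111.333 is 112.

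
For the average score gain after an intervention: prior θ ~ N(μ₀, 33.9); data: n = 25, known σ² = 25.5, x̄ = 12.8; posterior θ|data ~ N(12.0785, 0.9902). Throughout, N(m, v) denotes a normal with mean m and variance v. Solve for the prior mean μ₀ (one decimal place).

μ₀ = -11.9

The posterior mean is a precision-weighted average: μ_n = (τ₀μ₀ + τ_data·x̄)/(τ₀+τ_data), with τ₀=1/σ₀² and τ_data=n/σ².
Here τ₀ = 1/33.9 = 0.029499 and τ_data = 25/25.5 = 0.980392, so τ_n = 1.009891.
Rearranging for μ₀: μ₀ = (μ_n·τ_n − τ_data·x̄)/τ₀ = (12.0785·1.009891 − 0.980392·12.8) / 0.029499 = -0.351049/0.029499 ≈ -11.9.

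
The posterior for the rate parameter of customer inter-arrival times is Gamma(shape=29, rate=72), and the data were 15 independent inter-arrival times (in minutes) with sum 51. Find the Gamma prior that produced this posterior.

Gamma–exponential conjugacy: posterior shape = α + n, posterior rate = β + Σtᵢ.
So α = 29 − 15 = 14 and β = 72 − 51 = 21.

Gamma(shape=14, rate=21)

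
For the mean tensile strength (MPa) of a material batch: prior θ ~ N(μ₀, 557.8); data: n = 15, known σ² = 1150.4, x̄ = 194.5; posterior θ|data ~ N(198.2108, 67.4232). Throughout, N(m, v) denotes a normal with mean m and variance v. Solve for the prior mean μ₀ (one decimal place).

With known observation variance, the Normal–Normal posterior has precision τ_n = τ₀ + n/σ² and mean μ_n = (τ₀μ₀ + (n/σ²)x̄)/τ_n.
Here τ₀ = 1/557.8 = 0.001793 and τ_data = 15/1150.4 = 0.013039, so τ_n = 0.014832.
Rearranging for μ₀: μ₀ = (μ_n·τ_n − τ_data·x̄)/τ₀ = (198.2108·0.014832 − 0.013039·194.5) / 0.001793 = 0.403777/0.001793 ≈ 225.2.

μ₀ = 225.2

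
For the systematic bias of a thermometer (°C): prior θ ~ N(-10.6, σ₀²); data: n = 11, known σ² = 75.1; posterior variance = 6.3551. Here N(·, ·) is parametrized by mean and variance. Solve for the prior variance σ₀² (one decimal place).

σ₀² = 91.9

For the Normal–Normal model with known σ², precisions add: τ_n = τ₀ + n/σ².
So 1/σ₀² = 1/6.3551 − 11/75.1 = 0.157354 − 0.146471 = 0.010883.
Hence σ₀² = 1/0.010883 ≈ 91.9.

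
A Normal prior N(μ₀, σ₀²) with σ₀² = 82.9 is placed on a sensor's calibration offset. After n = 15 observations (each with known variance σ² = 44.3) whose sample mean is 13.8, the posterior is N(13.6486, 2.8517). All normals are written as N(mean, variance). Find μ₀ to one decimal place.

With known observation variance, the Normal–Normal posterior has precision τ_n = τ₀ + n/σ² and mean μ_n = (τ₀μ₀ + (n/σ²)x̄)/τ_n.
Here τ₀ = 1/82.9 = 0.012063 and τ_data = 15/44.3 = 0.338600, so τ_n = 0.350663.
Rearranging for μ₀: μ₀ = (μ_n·τ_n − τ_data·x̄)/τ₀ = (13.6486·0.350663 − 0.338600·13.8) / 0.012063 = 0.113379/0.012063 ≈ 9.4.

μ₀ = 9.4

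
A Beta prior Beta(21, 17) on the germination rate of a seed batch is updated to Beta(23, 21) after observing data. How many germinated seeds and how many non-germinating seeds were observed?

A Beta(α, β) prior with s successes and f failures in binomial data gives a Beta(α+s, β+f) posterior.
So s = 23 − 21 = 2 and f = 21 − 17 = 4.

2 germinated seeds and 4 non-germinating seeds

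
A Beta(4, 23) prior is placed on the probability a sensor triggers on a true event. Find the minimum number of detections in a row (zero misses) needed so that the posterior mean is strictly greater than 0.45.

After k detections and 0 misses the posterior is Beta(4+k, 23), with mean (4+k)/(4+23+k).
Set (4+k)/(27+k) > 0.45 and solve: k > (0.45·27 − 4)/(1 − 0.45) = 14.818.
The smallest integer exceeding 14.818 is 15, and checking k=15: (19)/(42) = 0.4524 > 0.45.

k = 15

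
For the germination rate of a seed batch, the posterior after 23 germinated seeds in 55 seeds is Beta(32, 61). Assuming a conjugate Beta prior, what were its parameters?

Beta(9, 29)

Under Beta–binomial conjugacy the posterior parameters are (α+s, β+f).
Subtract the data counts: 32−23=9, 61−32=29.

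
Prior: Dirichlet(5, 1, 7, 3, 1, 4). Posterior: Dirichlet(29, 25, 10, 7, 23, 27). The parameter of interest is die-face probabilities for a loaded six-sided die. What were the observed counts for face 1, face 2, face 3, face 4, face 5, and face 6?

For a Dirichlet(α) prior with multinomial counts c, the posterior is Dirichlet(α + c) componentwise.
Counts are posterior − prior componentwise: 29−5=24, 25−1=24, 10−7=3, 7−3=4, 23−1=22, 27−4=23.

counts (24, 24, 3, 4, 22, 23)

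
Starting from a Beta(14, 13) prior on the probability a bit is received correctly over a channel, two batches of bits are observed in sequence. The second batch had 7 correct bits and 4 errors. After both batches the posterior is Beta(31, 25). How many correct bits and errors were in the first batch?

Because Beta–binomial updating is additive in the counts, the combined data contributed (α_post−α_prior, β_post−β_prior) successes and failures.
Total across both batches: 31−14=17 correct bits, 25−13=12 errors.
Subtract the second batch: 17−7=10 correct bits and 12−4=8 errors.

10 correct bits and 8 errors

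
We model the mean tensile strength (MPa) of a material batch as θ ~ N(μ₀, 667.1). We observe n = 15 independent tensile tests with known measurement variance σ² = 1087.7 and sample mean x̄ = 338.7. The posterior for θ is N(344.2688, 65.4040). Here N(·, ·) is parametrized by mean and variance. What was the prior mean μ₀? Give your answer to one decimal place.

μ₀ = 395.5

The posterior mean is a precision-weighted average: μ_n = (τ₀μ₀ + τ_data·x̄)/(τ₀+τ_data), with τ₀=1/σ₀² and τ_data=n/σ².
Here τ₀ = 1/667.1 = 0.001499 and τ_data = 15/1087.7 = 0.013791, so τ_n = 0.015290.
Rearranging for μ₀: μ₀ = (μ_n·τ_n − τ_data·x̄)/τ₀ = (344.2688·0.015290 − 0.013791·338.7) / 0.001499 = 0.592858/0.001499 ≈ 395.5.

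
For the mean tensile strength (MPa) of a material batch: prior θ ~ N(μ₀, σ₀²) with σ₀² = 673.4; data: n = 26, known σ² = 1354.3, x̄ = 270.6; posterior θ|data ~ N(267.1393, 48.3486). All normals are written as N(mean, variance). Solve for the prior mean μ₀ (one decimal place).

With known observation variance, the Normal–Normal posterior has precision τ_n = τ₀ + n/σ² and mean μ_n = (τ₀μ₀ + (n/σ²)x̄)/τ_n.
Here τ₀ = 1/673.4 = 0.001485 and τ_data = 26/1354.3 = 0.019198, so τ_n = 0.020683.
Rearranging for μ₀: μ₀ = (μ_n·τ_n − τ_data·x̄)/τ₀ = (267.1393·0.020683 − 0.019198·270.6) / 0.001485 = 0.330263/0.001485 ≈ 222.4.

μ₀ = 222.4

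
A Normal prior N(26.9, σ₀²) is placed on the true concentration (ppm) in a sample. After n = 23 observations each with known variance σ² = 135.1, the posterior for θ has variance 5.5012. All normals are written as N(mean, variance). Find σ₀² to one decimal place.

σ₀² = 86.7

For the Normal–Normal model with known σ², precisions add: τ_n = τ₀ + n/σ².
So 1/σ₀² = 1/5.5012 − 23/135.1 = 0.181779 − 0.170244 = 0.011535.
Hence σ₀² = 1/0.011535 ≈ 86.7.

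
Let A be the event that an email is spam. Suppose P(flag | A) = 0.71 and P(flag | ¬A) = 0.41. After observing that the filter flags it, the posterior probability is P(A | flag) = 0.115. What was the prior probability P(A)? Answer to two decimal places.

Bayes' rule in odds form gives O(A|E) = O(A)·[P(E|A)/P(E|¬A)], hence O(A) = O(A|E)/LR.
Posterior odds = 0.115/(1−0.115) = 0.1299. LR = 0.71/0.41 = 1.7317.
Prior odds = 0.1299/1.7317 = 0.0750, so P(A) = 0.0750/(1+0.0750) ≈ 0.07.

P(A) = 0.07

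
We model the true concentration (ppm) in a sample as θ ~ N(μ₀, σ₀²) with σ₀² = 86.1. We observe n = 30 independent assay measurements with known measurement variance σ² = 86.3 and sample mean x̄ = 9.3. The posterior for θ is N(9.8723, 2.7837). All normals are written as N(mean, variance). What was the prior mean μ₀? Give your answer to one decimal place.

The posterior mean is a precision-weighted average: μ_n = (τ₀μ₀ + τ_data·x̄)/(τ₀+τ_data), with τ₀=1/σ₀² and τ_data=n/σ².
Here τ₀ = 1/86.1 = 0.011614 and τ_data = 30/86.3 = 0.347625, so τ_n = 0.359239.
Rearranging for μ₀: μ₀ = (μ_n·τ_n − τ_data·x̄)/τ₀ = (9.8723·0.359239 − 0.347625·9.3) / 0.011614 = 0.313603/0.011614 ≈ 27.0.

μ₀ = 27.0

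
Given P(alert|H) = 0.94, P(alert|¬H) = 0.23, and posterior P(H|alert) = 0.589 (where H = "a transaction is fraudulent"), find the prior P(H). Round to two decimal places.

P(H) = 0.26

Bayes' rule in odds form gives O(H|E) = O(H)·[P(E|H)/P(E|¬H)], hence O(H) = O(H|E)/LR.
Posterior odds = 0.589/(1−0.589) = 1.4331. LR = 0.94/0.23 = 4.0870.
Prior odds = 1.4331/4.0870 = 0.3506, so P(H) = 0.3506/(1+0.3506) ≈ 0.26.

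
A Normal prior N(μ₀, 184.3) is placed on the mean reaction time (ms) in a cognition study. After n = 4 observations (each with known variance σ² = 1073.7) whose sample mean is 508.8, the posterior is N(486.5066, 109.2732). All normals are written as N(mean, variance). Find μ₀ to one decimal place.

The posterior mean is a precision-weighted average: μ_n = (τ₀μ₀ + τ_data·x̄)/(τ₀+τ_data), with τ₀=1/σ₀² and τ_data=n/σ².
Here τ₀ = 1/184.3 = 0.005426 and τ_data = 4/1073.7 = 0.003725, so τ_n = 0.009151.
Rearranging for μ₀: μ₀ = (μ_n·τ_n − τ_data·x̄)/τ₀ = (486.5066·0.009151 − 0.003725·508.8) / 0.005426 = 2.556742/0.005426 ≈ 471.2.

μ₀ = 471.2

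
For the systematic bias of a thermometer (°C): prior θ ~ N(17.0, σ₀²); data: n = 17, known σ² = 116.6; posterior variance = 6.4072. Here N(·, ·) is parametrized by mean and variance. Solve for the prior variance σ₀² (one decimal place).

For the Normal–Normal model with known σ², precisions add: τ_n = τ₀ + n/σ².
So 1/σ₀² = 1/6.4072 − 17/116.6 = 0.156074 − 0.145798 = 0.010276.
Hence σ₀² = 1/0.010276 ≈ 97.3.

σ₀² = 97.3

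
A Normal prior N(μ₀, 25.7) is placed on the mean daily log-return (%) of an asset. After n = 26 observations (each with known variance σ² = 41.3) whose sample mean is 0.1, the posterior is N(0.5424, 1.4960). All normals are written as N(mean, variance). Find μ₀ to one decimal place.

μ₀ = 7.7

With known observation variance, the Normal–Normal posterior has precision τ_n = τ₀ + n/σ² and mean μ_n = (τ₀μ₀ + (n/σ²)x̄)/τ_n.
Here τ₀ = 1/25.7 = 0.038911 and τ_data = 26/41.3 = 0.629540, so τ_n = 0.668451.
Rearranging for μ₀: μ₀ = (μ_n·τ_n − τ_data·x̄)/τ₀ = (0.5424·0.668451 − 0.629540·0.1) / 0.038911 = 0.299614/0.038911 ≈ 7.7.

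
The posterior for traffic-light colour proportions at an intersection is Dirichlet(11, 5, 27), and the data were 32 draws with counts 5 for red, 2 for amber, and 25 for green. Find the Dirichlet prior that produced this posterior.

For a Dirichlet(α) prior with multinomial counts c, the posterior is Dirichlet(α + c) componentwise.
Subtract each count from the matching posterior parameter: 11−5=6, 5−2=3, 27−25=2.

Dirichlet(6, 3, 2)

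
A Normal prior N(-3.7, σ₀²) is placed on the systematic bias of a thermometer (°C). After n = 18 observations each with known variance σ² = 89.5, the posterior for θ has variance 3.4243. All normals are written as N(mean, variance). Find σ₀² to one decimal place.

σ₀² = 11.0

Posterior precision equals prior precision plus data precision: 1/σ_n² = 1/σ₀² + n/σ².
So 1/σ₀² = 1/3.4243 − 18/89.5 = 0.292030 − 0.201117 = 0.090913.
Hence σ₀² = 1/0.090913 ≈ 11.0.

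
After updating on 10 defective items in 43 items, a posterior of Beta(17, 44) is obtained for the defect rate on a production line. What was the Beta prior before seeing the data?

Beta(7, 11)

Under Beta–binomial conjugacy the posterior parameters are (α+s, β+f).
Subtract the data counts: 17−10=7, 44−33=11.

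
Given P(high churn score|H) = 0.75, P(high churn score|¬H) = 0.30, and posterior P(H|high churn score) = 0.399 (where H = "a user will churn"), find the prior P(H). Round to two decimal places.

In odds form, posterior odds = prior odds × likelihood ratio, so prior odds = posterior odds ÷ LR.
Posterior odds = 0.399/(1−0.399) = 0.6639. LR = 0.75/0.30 = 2.5000.
Prior odds = 0.6639/2.5000 = 0.2656, so P(H) = 0.2656/(1+0.2656) ≈ 0.21.

P(H) = 0.21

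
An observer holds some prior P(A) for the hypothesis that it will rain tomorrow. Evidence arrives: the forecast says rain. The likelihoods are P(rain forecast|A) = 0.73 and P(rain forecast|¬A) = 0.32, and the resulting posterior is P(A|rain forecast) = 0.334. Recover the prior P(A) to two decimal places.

P(A) = 0.18

Bayes' rule in odds form gives O(A|E) = O(A)·[P(E|A)/P(E|¬A)], hence O(A) = O(A|E)/LR.
Posterior odds = 0.334/(1−0.334) = 0.5015. LR = 0.73/0.32 = 2.2812.
Prior odds = 0.5015/2.2812 = 0.2198, so P(A) = 0.2198/(1+0.2198) ≈ 0.18.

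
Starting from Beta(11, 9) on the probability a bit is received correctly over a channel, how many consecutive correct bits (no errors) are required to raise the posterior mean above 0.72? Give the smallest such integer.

After k correct bits and 0 errors the posterior is Beta(11+k, 9), with mean (11+k)/(11+9+k).
Set (11+k)/(20+k) > 0.72 and solve: k > (0.72·20 − 11)/(1 − 0.72) = 12.143.
The smallest integer exceeding 12.143 is 13.

k = 13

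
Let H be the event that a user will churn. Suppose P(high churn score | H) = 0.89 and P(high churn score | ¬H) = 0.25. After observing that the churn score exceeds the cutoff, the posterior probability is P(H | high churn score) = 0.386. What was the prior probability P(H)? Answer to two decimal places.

Bayes' rule in odds form gives O(H|E) = O(H)·[P(E|H)/P(E|¬H)], hence O(H) = O(H|E)/LR.
Posterior odds = 0.386/(1−0.386) = 0.6287. LR = 0.89/0.25 = 3.5600.
Prior odds = 0.6287/3.5600 = 0.1766, so P(H) = 0.1766/(1+0.1766) ≈ 0.15.

P(H) = 0.15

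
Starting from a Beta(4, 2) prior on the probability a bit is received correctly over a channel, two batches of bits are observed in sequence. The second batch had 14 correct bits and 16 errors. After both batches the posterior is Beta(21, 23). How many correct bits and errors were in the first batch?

Because Beta–binomial updating is additive in the counts, the combined data contributed (α_post−α_prior, β_post−β_prior) successes and failures.
Total across both batches: 21−4=17 correct bits, 23−2=21 errors.
Subtract the second batch: 17−14=3 correct bits and 21−16=5 errors.

3 correct bits and 5 errors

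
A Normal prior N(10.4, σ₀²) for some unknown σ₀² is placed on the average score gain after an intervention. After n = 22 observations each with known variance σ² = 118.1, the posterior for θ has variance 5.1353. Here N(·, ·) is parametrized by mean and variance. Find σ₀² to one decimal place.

Posterior precision equals prior precision plus data precision: 1/σ_n² = 1/σ₀² + n/σ².
So 1/σ₀² = 1/5.1353 − 22/118.1 = 0.194731 − 0.186283 = 0.008448.
Hence σ₀² = 1/0.008448 ≈ 118.4.

σ₀² = 118.4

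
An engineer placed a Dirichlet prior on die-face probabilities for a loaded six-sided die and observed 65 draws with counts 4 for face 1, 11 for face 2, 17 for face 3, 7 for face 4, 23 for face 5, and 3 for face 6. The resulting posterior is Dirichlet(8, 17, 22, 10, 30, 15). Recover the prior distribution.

Dirichlet(4, 6, 5, 3, 7, 12)

For a Dirichlet(α) prior with multinomial counts c, the posterior is Dirichlet(α + c) componentwise.
Subtract each count from the matching posterior parameter: 8−4=4, 17−11=6, 22−17=5, 10−7=3, 30−23=7, 15−3=12.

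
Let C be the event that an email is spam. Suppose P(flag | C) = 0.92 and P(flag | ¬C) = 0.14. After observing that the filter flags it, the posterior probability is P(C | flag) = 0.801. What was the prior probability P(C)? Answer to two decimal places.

P(C) = 0.38

Bayes' rule in odds form gives O(C|E) = O(C)·[P(E|C)/P(E|¬C)], hence O(C) = O(C|E)/LR.
Posterior odds = 0.801/(1−0.801) = 4.0251. LR = 0.92/0.14 = 6.5714.
Prior odds = 4.0251/6.5714 = 0.6125, so P(C) = 0.6125/(1+0.6125) ≈ 0.38.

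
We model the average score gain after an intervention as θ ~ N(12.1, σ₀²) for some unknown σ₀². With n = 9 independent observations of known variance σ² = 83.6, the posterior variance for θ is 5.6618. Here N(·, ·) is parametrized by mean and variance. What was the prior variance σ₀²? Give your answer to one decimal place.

Posterior precision equals prior precision plus data precision: 1/σ_n² = 1/σ₀² + n/σ².
So 1/σ₀² = 1/5.6618 − 9/83.6 = 0.176622 − 0.107656 = 0.068966.
Hence σ₀² = 1/0.068966 ≈ 14.5.

σ₀² = 14.5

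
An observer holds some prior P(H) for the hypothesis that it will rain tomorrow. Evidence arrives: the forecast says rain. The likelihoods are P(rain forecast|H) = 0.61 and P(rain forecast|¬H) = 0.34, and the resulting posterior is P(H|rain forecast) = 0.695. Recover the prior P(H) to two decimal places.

P(H) = 0.56

In odds form, posterior odds = prior odds × likelihood ratio, so prior odds = posterior odds ÷ LR.
Posterior odds = 0.695/(1−0.695) = 2.2787. LR = 0.61/0.34 = 1.7941.
Prior odds = 2.2787/1.7941 = 1.2701, so P(H) = 1.2701/(1+1.2701) ≈ 0.56.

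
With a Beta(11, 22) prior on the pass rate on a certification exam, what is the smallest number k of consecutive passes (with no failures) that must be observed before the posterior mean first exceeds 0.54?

k = 15

After k passes and 0 failures the posterior is Beta(11+k, 22), with mean (11+k)/(11+22+k).
Set (11+k)/(33+k) > 0.54 and solve: k > (0.54·33 − 11)/(1 − 0.54) = 14.826.
The smallest integer exceeding 14.826 is 15, and checking k=15: (26)/(48) = 0.5417 > 0.54.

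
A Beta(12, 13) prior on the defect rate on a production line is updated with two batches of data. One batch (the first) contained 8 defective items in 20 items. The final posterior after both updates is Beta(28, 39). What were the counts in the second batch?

Sequential conjugate updates are equivalent to a single update on the pooled data, so total successes = posterior α − prior α and total failures = posterior β − prior β.
Total across both batches: 28−12=16 defective items, 39−13=26 good items.
Subtract the first batch: 16−8=8 defective items and 26−12=14 good items.

8 defective items and 14 good items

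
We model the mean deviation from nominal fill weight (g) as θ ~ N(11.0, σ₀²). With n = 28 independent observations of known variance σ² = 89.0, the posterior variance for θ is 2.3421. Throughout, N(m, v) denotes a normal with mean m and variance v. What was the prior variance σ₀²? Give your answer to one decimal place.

σ₀² = 8.9

For the Normal–Normal model with known σ², precisions add: τ_n = τ₀ + n/σ².
So 1/σ₀² = 1/2.3421 − 28/89.0 = 0.426967 − 0.314607 = 0.112360.
Hence σ₀² = 1/0.112360 ≈ 8.9.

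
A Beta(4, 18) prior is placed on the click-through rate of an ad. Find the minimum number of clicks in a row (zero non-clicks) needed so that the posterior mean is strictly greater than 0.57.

After k clicks and 0 non-clicks the posterior is Beta(4+k, 18), with mean (4+k)/(4+18+k).
Set (4+k)/(22+k) > 0.57 and solve: k > (0.57·22 − 4)/(1 − 0.57) = 19.860.
The smallest integer exceeding 19.860 is 20.

k = 20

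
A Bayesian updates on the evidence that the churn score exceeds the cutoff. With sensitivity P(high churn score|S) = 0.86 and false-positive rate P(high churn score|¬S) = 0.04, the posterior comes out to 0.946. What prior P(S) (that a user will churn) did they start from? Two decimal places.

In odds form, posterior odds = prior odds × likelihood ratio, so prior odds = posterior odds ÷ LR.
Posterior odds = 0.946/(1−0.946) = 17.5185. LR = 0.86/0.04 = 21.5000.
Prior odds = 17.5185/21.5000 = 0.8148, so P(S) = 0.8148/(1+0.8148) ≈ 0.45.

P(S) = 0.45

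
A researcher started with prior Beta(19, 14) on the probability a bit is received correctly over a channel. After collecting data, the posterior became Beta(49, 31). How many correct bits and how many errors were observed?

30 correct bits and 17 errors

Under Beta–binomial conjugacy the posterior parameters are (a+s, b+f).
Match parameters: s=49−19=30, f=31−14=17.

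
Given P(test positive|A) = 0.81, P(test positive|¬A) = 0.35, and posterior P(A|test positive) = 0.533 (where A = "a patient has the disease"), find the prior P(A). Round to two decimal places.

In odds form, posterior odds = prior odds × likelihood ratio, so prior odds = posterior odds ÷ LR.
Posterior odds = 0.533/(1−0.533) = 1.1413. LR = 0.81/0.35 = 2.3143.
Prior odds = 1.1413/2.3143 = 0.4932, so P(A) = 0.4932/(1+0.4932) ≈ 0.33.

P(A) = 0.33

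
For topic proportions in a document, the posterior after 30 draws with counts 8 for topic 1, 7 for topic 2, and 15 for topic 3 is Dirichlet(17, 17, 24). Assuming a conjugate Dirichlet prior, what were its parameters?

For a Dirichlet(α) prior with multinomial counts c, the posterior is Dirichlet(α + c) componentwise.
Subtract each count from the matching posterior parameter: 17−8=9, 17−7=10, 24−15=9.

Dirichlet(9, 10, 9)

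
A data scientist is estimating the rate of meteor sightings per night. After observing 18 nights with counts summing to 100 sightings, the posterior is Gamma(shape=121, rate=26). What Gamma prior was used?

Gamma(shape=21, rate=8)

Gamma–Poisson conjugacy: posterior shape = α + Σxᵢ, posterior rate = β + n.
So α = 121 − 100 = 21 and β = 26 − 18 = 8.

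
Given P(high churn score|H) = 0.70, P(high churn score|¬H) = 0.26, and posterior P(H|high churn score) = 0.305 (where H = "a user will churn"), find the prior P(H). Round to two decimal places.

Bayes' rule in odds form gives O(H|E) = O(H)·[P(E|H)/P(E|¬H)], hence O(H) = O(H|E)/LR.
Posterior odds = 0.305/(1−0.305) = 0.4388. LR = 0.70/0.26 = 2.6923.
Prior odds = 0.4388/2.6923 = 0.1630, so P(H) = 0.1630/(1+0.1630) ≈ 0.14.

P(H) = 0.14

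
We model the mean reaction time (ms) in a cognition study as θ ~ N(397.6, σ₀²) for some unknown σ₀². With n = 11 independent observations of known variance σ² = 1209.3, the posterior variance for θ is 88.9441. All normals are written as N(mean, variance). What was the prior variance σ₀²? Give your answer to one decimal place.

Posterior precision equals prior precision plus data precision: 1/σ_n² = 1/σ₀² + n/σ².
So 1/σ₀² = 1/88.9441 − 11/1209.3 = 0.011243 − 0.009096 = 0.002147.
Hence σ₀² = 1/0.002147 ≈ 465.8.

σ₀² = 465.8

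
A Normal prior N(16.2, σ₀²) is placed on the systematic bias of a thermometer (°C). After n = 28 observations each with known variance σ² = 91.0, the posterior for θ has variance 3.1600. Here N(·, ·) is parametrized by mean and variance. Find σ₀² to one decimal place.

σ₀² = 114.1

For the Normal–Normal model with known σ², precisions add: τ_n = τ₀ + n/σ².
So 1/σ₀² = 1/3.1600 − 28/91.0 = 0.316456 − 0.307692 = 0.008764.
Hence σ₀² = 1/0.008764 ≈ 114.1.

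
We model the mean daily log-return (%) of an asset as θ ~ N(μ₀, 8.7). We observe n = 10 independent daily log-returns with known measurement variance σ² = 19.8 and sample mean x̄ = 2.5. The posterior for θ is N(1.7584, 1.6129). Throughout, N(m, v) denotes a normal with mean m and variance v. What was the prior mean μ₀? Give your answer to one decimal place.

μ₀ = -1.5

The posterior mean is a precision-weighted average: μ_n = (τ₀μ₀ + τ_data·x̄)/(τ₀+τ_data), with τ₀=1/σ₀² and τ_data=n/σ².
Here τ₀ = 1/8.7 = 0.114943 and τ_data = 10/19.8 = 0.505051, so τ_n = 0.619994.
Rearranging for μ₀: μ₀ = (μ_n·τ_n − τ_data·x̄)/τ₀ = (1.7584·0.619994 − 0.505051·2.5) / 0.114943 = -0.172430/0.114943 ≈ -1.5.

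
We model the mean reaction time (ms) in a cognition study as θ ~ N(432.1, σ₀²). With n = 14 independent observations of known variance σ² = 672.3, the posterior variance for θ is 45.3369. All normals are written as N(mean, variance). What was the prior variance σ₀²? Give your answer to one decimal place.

σ₀² = 811.0

Posterior precision equals prior precision plus data precision: 1/σ_n² = 1/σ₀² + n/σ².
So 1/σ₀² = 1/45.3369 − 14/672.3 = 0.022057 − 0.020824 = 0.001233.
Hence σ₀² = 1/0.001233 ≈ 811.0.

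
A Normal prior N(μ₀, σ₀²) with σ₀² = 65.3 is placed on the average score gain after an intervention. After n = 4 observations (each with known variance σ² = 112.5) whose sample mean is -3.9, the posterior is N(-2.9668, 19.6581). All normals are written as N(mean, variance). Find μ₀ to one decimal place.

μ₀ = -0.8

With known observation variance, the Normal–Normal posterior has precision τ_n = τ₀ + n/σ² and mean μ_n = (τ₀μ₀ + (n/σ²)x̄)/τ_n.
Here τ₀ = 1/65.3 = 0.015314 and τ_data = 4/112.5 = 0.035556, so τ_n = 0.050870.
Rearranging for μ₀: μ₀ = (μ_n·τ_n − τ_data·x̄)/τ₀ = (-2.9668·0.050870 − 0.035556·-3.9) / 0.015314 = -0.012253/0.015314 ≈ -0.8.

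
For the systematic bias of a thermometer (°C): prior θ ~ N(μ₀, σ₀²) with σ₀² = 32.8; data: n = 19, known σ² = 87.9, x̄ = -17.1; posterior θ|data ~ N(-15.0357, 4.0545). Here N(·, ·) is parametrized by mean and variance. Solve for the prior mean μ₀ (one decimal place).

With known observation variance, the Normal–Normal posterior has precision τ_n = τ₀ + n/σ² and mean μ_n = (τ₀μ₀ + (n/σ²)x̄)/τ_n.
Here τ₀ = 1/32.8 = 0.030488 and τ_data = 19/87.9 = 0.216155, so τ_n = 0.246643.
Rearranging for μ₀: μ₀ = (μ_n·τ_n − τ_data·x̄)/τ₀ = (-15.0357·0.246643 − 0.216155·-17.1) / 0.030488 = -0.012200/0.030488 ≈ -0.4.

μ₀ = -0.4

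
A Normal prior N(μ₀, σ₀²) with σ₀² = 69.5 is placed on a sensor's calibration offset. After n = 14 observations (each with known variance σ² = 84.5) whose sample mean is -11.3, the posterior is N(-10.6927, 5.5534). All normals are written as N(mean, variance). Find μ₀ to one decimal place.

μ₀ = -3.7

With known observation variance, the Normal–Normal posterior has precision τ_n = τ₀ + n/σ² and mean μ_n = (τ₀μ₀ + (n/σ²)x̄)/τ_n.
Here τ₀ = 1/69.5 = 0.014388 and τ_data = 14/84.5 = 0.165680, so τ_n = 0.180068.
Rearranging for μ₀: μ₀ = (μ_n·τ_n − τ_data·x̄)/τ₀ = (-10.6927·0.180068 − 0.165680·-11.3) / 0.014388 = -0.053229/0.014388 ≈ -3.7.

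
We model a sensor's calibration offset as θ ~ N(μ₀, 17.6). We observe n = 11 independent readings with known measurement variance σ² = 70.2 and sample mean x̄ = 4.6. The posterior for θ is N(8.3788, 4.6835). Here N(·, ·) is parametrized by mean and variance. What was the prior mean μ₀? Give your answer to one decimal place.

With known observation variance, the Normal–Normal posterior has precision τ_n = τ₀ + n/σ² and mean μ_n = (τ₀μ₀ + (n/σ²)x̄)/τ_n.
Here τ₀ = 1/17.6 = 0.056818 and τ_data = 11/70.2 = 0.156695, so τ_n = 0.213513.
Rearranging for μ₀: μ₀ = (μ_n·τ_n − τ_data·x̄)/τ₀ = (8.3788·0.213513 − 0.156695·4.6) / 0.056818 = 1.068186/0.056818 ≈ 18.8.

μ₀ = 18.8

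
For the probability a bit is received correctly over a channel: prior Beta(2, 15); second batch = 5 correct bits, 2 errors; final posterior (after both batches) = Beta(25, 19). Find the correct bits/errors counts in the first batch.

Sequential conjugate updates are equivalent to a single update on the pooled data, so total successes = posterior α − prior α and total failures = posterior β − prior β.
Total across both batches: 25−2=23 correct bits, 19−15=4 errors.
Subtract the second batch: 23−5=18 correct bits and 4−2=2 errors.

18 correct bits and 2 errors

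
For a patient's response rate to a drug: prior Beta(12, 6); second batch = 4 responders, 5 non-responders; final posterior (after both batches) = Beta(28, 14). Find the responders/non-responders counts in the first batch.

Because Beta–binomial updating is additive in the counts, the combined data contributed (α_post−α_prior, β_post−β_prior) successes and failures.
Total across both batches: 28−12=16 responders, 14−6=8 non-responders.
Subtract the second batch: 16−4=12 responders and 8−5=3 non-responders.

12 responders and 3 non-responders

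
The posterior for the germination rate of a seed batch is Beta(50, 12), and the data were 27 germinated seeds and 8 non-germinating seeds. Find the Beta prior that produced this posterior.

Beta(23, 4)

A Beta(a, b) prior with s successes and f failures in binomial data gives a Beta(a+s, b+f) posterior.
Subtract the data counts: 50−27=23, 12−8=4.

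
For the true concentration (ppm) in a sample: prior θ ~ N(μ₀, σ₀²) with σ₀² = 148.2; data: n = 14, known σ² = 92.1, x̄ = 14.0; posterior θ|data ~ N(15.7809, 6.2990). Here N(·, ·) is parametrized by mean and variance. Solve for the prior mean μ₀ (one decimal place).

μ₀ = 55.9

The posterior mean is a precision-weighted average: μ_n = (τ₀μ₀ + τ_data·x̄)/(τ₀+τ_data), with τ₀=1/σ₀² and τ_data=n/σ².
Here τ₀ = 1/148.2 = 0.006748 and τ_data = 14/92.1 = 0.152009, so τ_n = 0.158757.
Rearranging for μ₀: μ₀ = (μ_n·τ_n − τ_data·x̄)/τ₀ = (15.7809·0.158757 − 0.152009·14.0) / 0.006748 = 0.377202/0.006748 ≈ 55.9.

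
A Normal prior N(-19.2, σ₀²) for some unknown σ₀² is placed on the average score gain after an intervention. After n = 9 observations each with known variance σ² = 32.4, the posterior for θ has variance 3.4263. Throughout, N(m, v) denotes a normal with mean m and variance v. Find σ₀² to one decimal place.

σ₀² = 71.0

For the Normal–Normal model with known σ², precisions add: τ_n = τ₀ + n/σ².
So 1/σ₀² = 1/3.4263 − 9/32.4 = 0.291860 − 0.277778 = 0.014082.
Hence σ₀² = 1/0.014082 ≈ 71.0.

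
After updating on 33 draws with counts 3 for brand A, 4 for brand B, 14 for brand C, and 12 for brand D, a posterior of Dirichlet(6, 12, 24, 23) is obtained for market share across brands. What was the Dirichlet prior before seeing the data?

Dirichlet(3, 8, 10, 11)

For a Dirichlet(α) prior with multinomial counts c, the posterior is Dirichlet(α + c) componentwise.
Subtract each count from the matching posterior parameter: 6−3=3, 12−4=8, 24−14=10, 23−12=11.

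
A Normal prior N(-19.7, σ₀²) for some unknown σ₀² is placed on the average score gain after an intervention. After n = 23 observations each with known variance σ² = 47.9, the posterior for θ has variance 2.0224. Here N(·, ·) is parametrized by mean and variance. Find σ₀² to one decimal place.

Posterior precision equals prior precision plus data precision: 1/σ_n² = 1/σ₀² + n/σ².
So 1/σ₀² = 1/2.0224 − 23/47.9 = 0.494462 − 0.480167 = 0.014295.
Hence σ₀² = 1/0.014295 ≈ 70.0.

σ₀² = 70.0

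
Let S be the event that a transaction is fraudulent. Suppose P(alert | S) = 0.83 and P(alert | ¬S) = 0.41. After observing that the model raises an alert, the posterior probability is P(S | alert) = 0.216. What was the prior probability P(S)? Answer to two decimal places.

In odds form, posterior odds = prior odds × likelihood ratio, so prior odds = posterior odds ÷ LR.
Posterior odds = 0.216/(1−0.216) = 0.2755. LR = 0.83/0.41 = 2.0244.
Prior odds = 0.2755/2.0244 = 0.1361, so P(S) = 0.1361/(1+0.1361) ≈ 0.12.

P(S) = 0.12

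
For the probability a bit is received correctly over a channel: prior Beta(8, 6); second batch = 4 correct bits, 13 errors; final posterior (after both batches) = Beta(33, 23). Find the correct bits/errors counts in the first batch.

21 correct bits and 4 errors

Because Beta–binomial updating is additive in the counts, the combined data contributed (α_post−α_prior, β_post−β_prior) successes and failures.
Total across both batches: 33−8=25 correct bits, 23−6=17 errors.
Subtract the second batch: 25−4=21 correct bits and 17−13=4 errors.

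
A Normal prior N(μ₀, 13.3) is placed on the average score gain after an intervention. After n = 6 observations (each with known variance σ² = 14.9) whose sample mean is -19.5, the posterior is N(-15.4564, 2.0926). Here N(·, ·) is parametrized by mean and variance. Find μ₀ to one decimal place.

The posterior mean is a precision-weighted average: μ_n = (τ₀μ₀ + τ_data·x̄)/(τ₀+τ_data), with τ₀=1/σ₀² and τ_data=n/σ².
Here τ₀ = 1/13.3 = 0.075188 and τ_data = 6/14.9 = 0.402685, so τ_n = 0.477873.
Rearranging for μ₀: μ₀ = (μ_n·τ_n − τ_data·x̄)/τ₀ = (-15.4564·0.477873 − 0.402685·-19.5) / 0.075188 = 0.466161/0.075188 ≈ 6.2.

μ₀ = 6.2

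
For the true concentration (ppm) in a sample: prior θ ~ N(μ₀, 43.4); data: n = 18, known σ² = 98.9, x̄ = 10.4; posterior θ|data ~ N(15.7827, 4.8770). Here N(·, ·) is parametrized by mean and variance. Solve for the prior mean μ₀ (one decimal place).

With known observation variance, the Normal–Normal posterior has precision τ_n = τ₀ + n/σ² and mean μ_n = (τ₀μ₀ + (n/σ²)x̄)/τ_n.
Here τ₀ = 1/43.4 = 0.023041 and τ_data = 18/98.9 = 0.182002, so τ_n = 0.205043.
Rearranging for μ₀: μ₀ = (μ_n·τ_n − τ_data·x̄)/τ₀ = (15.7827·0.205043 − 0.182002·10.4) / 0.023041 = 1.343311/0.023041 ≈ 58.3.

μ₀ = 58.3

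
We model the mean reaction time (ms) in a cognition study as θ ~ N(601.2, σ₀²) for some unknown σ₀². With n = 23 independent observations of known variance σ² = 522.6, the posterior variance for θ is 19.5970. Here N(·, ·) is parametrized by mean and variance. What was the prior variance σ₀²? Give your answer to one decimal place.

For the Normal–Normal model with known σ², precisions add: τ_n = τ₀ + n/σ².
So 1/σ₀² = 1/19.5970 − 23/522.6 = 0.051028 − 0.044011 = 0.007017.
Hence σ₀² = 1/0.007017 ≈ 142.5.

σ₀² = 142.5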